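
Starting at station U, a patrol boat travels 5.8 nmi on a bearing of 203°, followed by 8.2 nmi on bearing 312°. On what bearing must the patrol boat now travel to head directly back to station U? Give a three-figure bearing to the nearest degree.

091°

Leg 1 (203°, 5.8 nmi): east 5.8 sin 203° = -2.27, north 5.8 cos 203° = -5.34
Leg 2 (312°, 8.2 nmi): east 8.2 sin 312° = -6.09, north 8.2 cos 312° = 5.49
Net displacement: -8.36 east, 0.15 north. Direction back to start is (8.36, -0.15): bearing = atan2(8.36, -0.15) mod 360° = 91.01° ≈ 091°.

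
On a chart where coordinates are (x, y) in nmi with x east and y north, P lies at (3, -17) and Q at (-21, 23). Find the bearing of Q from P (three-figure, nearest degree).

Δeast = -21 − 3 = -24.00; Δnorth = 23 − -17 = 40.00.
Bearing = atan2(Δeast, Δnorth) mod 360° = 329.04° ≈ 329°.

329°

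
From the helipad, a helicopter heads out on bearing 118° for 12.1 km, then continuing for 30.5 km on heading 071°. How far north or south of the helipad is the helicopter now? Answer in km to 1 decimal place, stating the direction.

Leg 1 (118°, 12.1 km): east 12.1 sin 118° = 10.68, north 12.1 cos 118° = -5.68
Leg 2 (071°, 30.5 km): east 30.5 sin 71° = 28.84, north 30.5 cos 71° = 9.93
Net north component: 4.25 km.

4.2 km north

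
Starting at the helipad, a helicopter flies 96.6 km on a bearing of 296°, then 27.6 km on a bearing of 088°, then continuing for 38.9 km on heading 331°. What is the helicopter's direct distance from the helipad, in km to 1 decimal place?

109.9 km

Leg 1 (296°, 96.6 km): east 96.6 sin 296° = -86.82, north 96.6 cos 296° = 42.35
Leg 2 (088°, 27.6 km): east 27.6 sin 88° = 27.58, north 27.6 cos 88° = 0.96
Leg 3 (331°, 38.9 km): east 38.9 sin 331° = -18.86, north 38.9 cos 331° = 34.02
Net: -78.10 east, 77.33 north. Distance = √((-78.10)² + (77.33)²) = 109.908 km.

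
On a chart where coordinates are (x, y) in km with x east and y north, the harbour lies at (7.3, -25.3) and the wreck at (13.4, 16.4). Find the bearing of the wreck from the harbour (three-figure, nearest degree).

008°

Δeast = 13.4 − 7.3 = 6.10; Δnorth = 16.4 − -25.3 = 41.70.
Bearing = atan2(Δeast, Δnorth) mod 360° = 8.32° ≈ 008°.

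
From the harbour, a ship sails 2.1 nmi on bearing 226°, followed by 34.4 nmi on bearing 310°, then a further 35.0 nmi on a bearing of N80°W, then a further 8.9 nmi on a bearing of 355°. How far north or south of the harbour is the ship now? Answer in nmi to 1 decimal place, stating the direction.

Leg 1 (226°, 2.1 nmi): east 2.1 sin 226° = -1.51, north 2.1 cos 226° = -1.46
Leg 2 (310°, 34.4 nmi): east 34.4 sin 310° = -26.35, north 34.4 cos 310° = 22.11
Leg 3 (N80°W, 35.0 nmi): east 35.0 sin 280° = -34.47, north 35.0 cos 280° = 6.08
Leg 4 (355°, 8.9 nmi): east 8.9 sin 355° = -0.78, north 8.9 cos 355° = 8.87
Net north component: 35.60 nmi.

35.6 nmi north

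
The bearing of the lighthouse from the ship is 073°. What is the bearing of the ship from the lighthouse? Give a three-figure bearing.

Back-bearing = 073° + 180° = 253°.

253°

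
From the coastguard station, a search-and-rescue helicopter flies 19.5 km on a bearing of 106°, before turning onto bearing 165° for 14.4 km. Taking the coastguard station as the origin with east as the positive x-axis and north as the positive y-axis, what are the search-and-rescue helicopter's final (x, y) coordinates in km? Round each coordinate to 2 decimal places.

Leg 1 (106°, 19.5 km): east 19.5 sin 106° = 18.74, north 19.5 cos 106° = -5.37
Leg 2 (165°, 14.4 km): east 14.4 sin 165° = 3.73, north 14.4 cos 165° = -13.91
Summing: 22.47 km east, -19.28 km north → (22.47, -19.28).

(22.47, -19.28)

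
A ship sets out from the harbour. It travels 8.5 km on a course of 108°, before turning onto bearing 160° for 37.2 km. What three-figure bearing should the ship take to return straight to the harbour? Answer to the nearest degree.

Leg 1 (108°, 8.5 km): east 8.5 sin 108° = 8.08, north 8.5 cos 108° = -2.63
Leg 2 (160°, 37.2 km): east 37.2 sin 160° = 12.72, north 37.2 cos 160° = -34.96
Net displacement: 20.81 east, -37.58 north. Direction back to start is (-20.81, 37.58): bearing = atan2(-20.81, 37.58) mod 360° = 331.03° ≈ 331°.

331°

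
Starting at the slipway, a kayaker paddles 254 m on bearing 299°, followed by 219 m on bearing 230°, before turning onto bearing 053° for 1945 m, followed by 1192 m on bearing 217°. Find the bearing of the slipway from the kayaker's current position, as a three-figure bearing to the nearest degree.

246°

Leg 1 (299°, 254 m): east 254 sin 299° = -222.15, north 254 cos 299° = 123.14
Leg 2 (230°, 219 m): east 219 sin 230° = -167.76, north 219 cos 230° = -140.77
Leg 3 (053°, 1945 m): east 1945 sin 53° = 1553.35, north 1945 cos 53° = 1170.53
Leg 4 (217°, 1192 m): east 1192 sin 217° = -717.36, north 1192 cos 217° = -951.97
Net displacement: 446.07 east, 200.93 north. Direction back to start is (-446.07, -200.93): bearing = atan2(-446.07, -200.93) mod 360° = 245.75° ≈ 246°.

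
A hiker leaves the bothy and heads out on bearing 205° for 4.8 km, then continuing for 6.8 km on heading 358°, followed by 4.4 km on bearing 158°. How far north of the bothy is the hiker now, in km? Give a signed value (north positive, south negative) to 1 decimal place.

-1.6 km

Leg 1 (205°, 4.8 km): east 4.8 sin 205° = -2.03, north 4.8 cos 205° = -4.35
Leg 2 (358°, 6.8 km): east 6.8 sin 358° = -0.24, north 6.8 cos 358° = 6.80
Leg 3 (158°, 4.4 km): east 4.4 sin 158° = 1.65, north 4.4 cos 158° = -4.08
Net north component: -1.63 km.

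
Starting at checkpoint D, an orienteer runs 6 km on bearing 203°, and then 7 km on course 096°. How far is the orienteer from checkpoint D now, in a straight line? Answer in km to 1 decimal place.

Leg 1 (203°, 6 km): east 6 sin 203° = -2.34, north 6 cos 203° = -5.52
Leg 2 (096°, 7 km): east 7 sin 96° = 6.96, north 7 cos 96° = -0.73
Net: 4.62 east, -6.25 north. Distance = √((4.62)² + (-6.25)²) = 7.774 km.

7.8 km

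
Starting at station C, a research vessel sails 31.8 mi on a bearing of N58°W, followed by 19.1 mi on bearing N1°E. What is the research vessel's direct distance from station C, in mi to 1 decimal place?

44.7 mi

Leg 1 (N58°W, 31.8 mi): east 31.8 sin 302° = -26.97, north 31.8 cos 302° = 16.85
Leg 2 (N1°E, 19.1 mi): east 19.1 sin 1° = 0.33, north 19.1 cos 1° = 19.10
Net: -26.63 east, 35.95 north. Distance = √((-26.63)² + (35.95)²) = 44.740 mi.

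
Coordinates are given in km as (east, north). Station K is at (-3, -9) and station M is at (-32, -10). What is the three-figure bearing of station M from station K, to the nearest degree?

268°

Δeast = -32 − -3 = -29.00; Δnorth = -10 − -9 = -1.00.
Bearing = atan2(Δeast, Δnorth) mod 360° = 268.03° ≈ 268°.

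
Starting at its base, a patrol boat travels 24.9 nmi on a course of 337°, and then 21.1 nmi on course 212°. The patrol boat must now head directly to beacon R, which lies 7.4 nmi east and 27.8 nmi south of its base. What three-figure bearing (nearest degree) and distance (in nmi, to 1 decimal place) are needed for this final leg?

139°, 43.3 nmi

Leg 1 (337°, 24.9 nmi): east 24.9 sin 337° = -9.73, north 24.9 cos 337° = 22.92
Leg 2 (212°, 21.1 nmi): east 21.1 sin 212° = -11.18, north 21.1 cos 212° = -17.89
Current position: (-20.91, 5.03). Target: (7.4, -27.8). Remaining: Δeast = 28.31, Δnorth = -32.83.
Bearing = atan2(28.31, -32.83) mod 360° = 139.22°; distance = √((28.31)² + (-32.83)²) = 43.348 nmi.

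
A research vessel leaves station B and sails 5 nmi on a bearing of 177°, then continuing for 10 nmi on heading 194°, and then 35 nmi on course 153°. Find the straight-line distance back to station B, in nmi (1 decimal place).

Leg 1 (177°, 5 nmi): east 5 sin 177° = 0.26, north 5 cos 177° = -4.99
Leg 2 (194°, 10 nmi): east 10 sin 194° = -2.42, north 10 cos 194° = -9.70
Leg 3 (153°, 35 nmi): east 35 sin 153° = 15.89, north 35 cos 153° = -31.19
Net: 13.73 east, -45.88 north. Distance = √((13.73)² + (-45.88)²) = 47.892 nmi.

47.9 nmi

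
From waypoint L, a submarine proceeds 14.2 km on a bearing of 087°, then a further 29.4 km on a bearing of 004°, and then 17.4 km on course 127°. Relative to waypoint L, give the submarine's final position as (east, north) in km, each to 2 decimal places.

(30.13, 19.60)

Leg 1 (087°, 14.2 km): east 14.2 sin 87° = 14.18, north 14.2 cos 87° = 0.74
Leg 2 (004°, 29.4 km): east 29.4 sin 4° = 2.05, north 29.4 cos 4° = 29.33
Leg 3 (127°, 17.4 km): east 17.4 sin 127° = 13.90, north 17.4 cos 127° = -10.47
Summing: 30.13 km east, 19.60 km north → (30.13, 19.60).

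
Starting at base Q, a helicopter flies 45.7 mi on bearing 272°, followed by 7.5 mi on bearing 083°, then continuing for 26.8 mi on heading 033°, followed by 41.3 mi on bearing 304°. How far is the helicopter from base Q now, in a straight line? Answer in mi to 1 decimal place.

75.2 mi

Leg 1 (272°, 45.7 mi): east 45.7 sin 272° = -45.67, north 45.7 cos 272° = 1.59
Leg 2 (083°, 7.5 mi): east 7.5 sin 83° = 7.44, north 7.5 cos 83° = 0.91
Leg 3 (033°, 26.8 mi): east 26.8 sin 33° = 14.60, north 26.8 cos 33° = 22.48
Leg 4 (304°, 41.3 mi): east 41.3 sin 304° = -34.24, north 41.3 cos 304° = 23.09
Net: -57.87 east, 48.08 north. Distance = √((-57.87)² + (48.08)²) = 75.238 mi.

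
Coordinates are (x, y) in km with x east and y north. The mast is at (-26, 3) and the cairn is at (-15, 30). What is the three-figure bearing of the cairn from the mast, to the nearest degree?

Δeast = -15 − -26 = 11.00; Δnorth = 30 − 3 = 27.00.
Bearing = atan2(Δeast, Δnorth) mod 360° = 22.17° ≈ 022°.

022°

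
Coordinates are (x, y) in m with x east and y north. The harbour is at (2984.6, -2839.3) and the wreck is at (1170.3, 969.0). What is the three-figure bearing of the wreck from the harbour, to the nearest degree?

335°

Δeast = 1170.3 − 2984.6 = -1814.30; Δnorth = 969.0 − -2839.3 = 3808.30.
Bearing = atan2(Δeast, Δnorth) mod 360° = 334.53° ≈ 335°.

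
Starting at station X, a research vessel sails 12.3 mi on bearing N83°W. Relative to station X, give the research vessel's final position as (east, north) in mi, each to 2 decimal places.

(-12.21, 1.50)

Leg 1 (N83°W, 12.3 mi): east 12.3 sin 277° = -12.21, north 12.3 cos 277° = 1.50
Summing: -12.21 mi east, 1.50 mi north → (-12.21, 1.50).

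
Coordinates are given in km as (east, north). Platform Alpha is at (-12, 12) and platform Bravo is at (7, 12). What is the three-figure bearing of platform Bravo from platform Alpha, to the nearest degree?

090°

Δeast = 7 − -12 = 19.00; Δnorth = 12 − 12 = 0.00.
Bearing = atan2(Δeast, Δnorth) mod 360° = 90.00° ≈ 090°.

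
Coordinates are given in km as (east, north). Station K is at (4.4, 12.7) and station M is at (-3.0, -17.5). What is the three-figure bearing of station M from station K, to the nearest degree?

194°

Δeast = -3.0 − 4.4 = -7.40; Δnorth = -17.5 − 12.7 = -30.20.
Bearing = atan2(Δeast, Δnorth) mod 360° = 193.77° ≈ 194°.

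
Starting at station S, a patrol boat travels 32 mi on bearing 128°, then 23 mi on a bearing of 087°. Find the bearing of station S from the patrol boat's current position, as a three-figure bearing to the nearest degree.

291°

Leg 1 (128°, 32 mi): east 32 sin 128° = 25.22, north 32 cos 128° = -19.70
Leg 2 (087°, 23 mi): east 23 sin 87° = 22.97, north 23 cos 87° = 1.20
Net displacement: 48.18 east, -18.50 north. Direction back to start is (-48.18, 18.50): bearing = atan2(-48.18, 18.50) mod 360° = 291.00° ≈ 291°.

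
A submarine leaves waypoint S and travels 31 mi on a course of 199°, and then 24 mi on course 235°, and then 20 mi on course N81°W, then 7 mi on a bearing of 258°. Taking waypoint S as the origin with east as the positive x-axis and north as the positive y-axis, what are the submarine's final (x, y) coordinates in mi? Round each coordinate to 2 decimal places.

(-56.35, -41.40)

Leg 1 (199°, 31 mi): east 31 sin 199° = -10.09, north 31 cos 199° = -29.31
Leg 2 (235°, 24 mi): east 24 sin 235° = -19.66, north 24 cos 235° = -13.77
Leg 3 (N81°W, 20 mi): east 20 sin 279° = -19.75, north 20 cos 279° = 3.13
Leg 4 (258°, 7 mi): east 7 sin 258° = -6.85, north 7 cos 258° = -1.46
Summing: -56.35 mi east, -41.40 mi north → (-56.35, -41.40).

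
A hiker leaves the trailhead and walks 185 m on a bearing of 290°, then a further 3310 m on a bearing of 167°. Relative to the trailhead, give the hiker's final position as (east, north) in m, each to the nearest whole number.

(571, -3162)

Leg 1 (290°, 185 m): east 185 sin 290° = -173.84, north 185 cos 290° = 63.27
Leg 2 (167°, 3310 m): east 3310 sin 167° = 744.59, north 3310 cos 167° = -3225.16
Summing: 570.74 m east, -3161.89 m north → (571, -3162).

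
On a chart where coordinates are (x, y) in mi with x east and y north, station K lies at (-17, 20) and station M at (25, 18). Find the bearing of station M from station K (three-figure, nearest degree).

Δeast = 25 − -17 = 42.00; Δnorth = 18 − 20 = -2.00.
Bearing = atan2(Δeast, Δnorth) mod 360° = 92.73° ≈ 093°.

093°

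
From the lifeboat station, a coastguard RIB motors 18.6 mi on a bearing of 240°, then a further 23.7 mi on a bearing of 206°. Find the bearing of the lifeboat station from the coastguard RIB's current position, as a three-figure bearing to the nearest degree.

041°

Leg 1 (240°, 18.6 mi): east 18.6 sin 240° = -16.11, north 18.6 cos 240° = -9.30
Leg 2 (206°, 23.7 mi): east 23.7 sin 206° = -10.39, north 23.7 cos 206° = -21.30
Net displacement: -26.50 east, -30.60 north. Direction back to start is (26.50, 30.60): bearing = atan2(26.50, 30.60) mod 360° = 40.89° ≈ 041°.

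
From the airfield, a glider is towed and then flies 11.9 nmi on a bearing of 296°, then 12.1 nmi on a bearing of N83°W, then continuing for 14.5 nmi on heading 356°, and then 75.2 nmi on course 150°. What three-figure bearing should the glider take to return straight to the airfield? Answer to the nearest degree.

Leg 1 (296°, 11.9 nmi): east 11.9 sin 296° = -10.70, north 11.9 cos 296° = 5.22
Leg 2 (N83°W, 12.1 nmi): east 12.1 sin 277° = -12.01, north 12.1 cos 277° = 1.47
Leg 3 (356°, 14.5 nmi): east 14.5 sin 356° = -1.01, north 14.5 cos 356° = 14.46
Leg 4 (150°, 75.2 nmi): east 75.2 sin 150° = 37.60, north 75.2 cos 150° = -65.13
Net displacement: 13.88 east, -43.97 north. Direction back to start is (-13.88, 43.97): bearing = atan2(-13.88, 43.97) mod 360° = 342.48° ≈ 342°.

342°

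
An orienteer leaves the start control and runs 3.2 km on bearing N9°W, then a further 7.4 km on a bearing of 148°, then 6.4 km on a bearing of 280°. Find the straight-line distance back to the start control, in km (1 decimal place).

Leg 1 (N9°W, 3.2 km): east 3.2 sin 351° = -0.50, north 3.2 cos 351° = 3.16
Leg 2 (148°, 7.4 km): east 7.4 sin 148° = 3.92, north 7.4 cos 148° = -6.28
Leg 3 (280°, 6.4 km): east 6.4 sin 280° = -6.30, north 6.4 cos 280° = 1.11
Net: -2.88 east, -2.00 north. Distance = √((-2.88)² + (-2.00)²) = 3.510 km.

3.5 km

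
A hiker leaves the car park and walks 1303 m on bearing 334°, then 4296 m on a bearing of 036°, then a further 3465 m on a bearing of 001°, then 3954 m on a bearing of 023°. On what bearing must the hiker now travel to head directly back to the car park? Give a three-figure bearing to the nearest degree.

Leg 1 (334°, 1303 m): east 1303 sin 334° = -571.20, north 1303 cos 334° = 1171.13
Leg 2 (036°, 4296 m): east 4296 sin 36° = 2525.13, north 4296 cos 36° = 3475.54
Leg 3 (001°, 3465 m): east 3465 sin 1° = 60.47, north 3465 cos 1° = 3464.47
Leg 4 (023°, 3954 m): east 3954 sin 23° = 1544.95, north 3954 cos 23° = 3639.68
Net displacement: 3559.35 east, 11750.81 north. Direction back to start is (-3559.35, -11750.81): bearing = atan2(-3559.35, -11750.81) mod 360° = 196.85° ≈ 197°.

197°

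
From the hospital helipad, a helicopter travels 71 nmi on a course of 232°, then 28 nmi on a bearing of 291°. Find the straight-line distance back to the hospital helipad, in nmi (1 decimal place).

Leg 1 (232°, 71 nmi): east 71 sin 232° = -55.95, north 71 cos 232° = -43.71
Leg 2 (291°, 28 nmi): east 28 sin 291° = -26.14, north 28 cos 291° = 10.03
Net: -82.09 east, -33.68 north. Distance = √((-82.09)² + (-33.68)²) = 88.729 nmi.

88.7 nmi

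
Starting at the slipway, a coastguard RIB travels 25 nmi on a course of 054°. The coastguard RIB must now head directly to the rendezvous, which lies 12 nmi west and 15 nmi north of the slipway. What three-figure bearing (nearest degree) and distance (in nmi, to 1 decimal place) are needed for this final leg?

Leg 1 (054°, 25 nmi): east 25 sin 54° = 20.23, north 25 cos 54° = 14.69
Current position: (20.23, 14.69). Target: (-12, 15). Remaining: Δeast = -32.23, Δnorth = 0.31.
Bearing = atan2(-32.23, 0.31) mod 360° = 270.54°; distance = √((-32.23)² + (0.31)²) = 32.227 nmi.

271°, 32.2 nmi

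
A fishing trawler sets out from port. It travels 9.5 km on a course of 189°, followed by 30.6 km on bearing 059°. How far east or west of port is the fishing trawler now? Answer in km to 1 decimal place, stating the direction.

Leg 1 (189°, 9.5 km): east 9.5 sin 189° = -1.49, north 9.5 cos 189° = -9.38
Leg 2 (059°, 30.6 km): east 30.6 sin 59° = 26.23, north 30.6 cos 59° = 15.76
Net east component: 24.74 km.

24.7 km east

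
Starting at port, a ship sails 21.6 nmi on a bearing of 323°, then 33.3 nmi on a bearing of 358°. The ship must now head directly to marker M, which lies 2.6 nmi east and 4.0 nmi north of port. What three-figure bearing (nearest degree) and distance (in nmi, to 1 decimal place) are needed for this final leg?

Leg 1 (323°, 21.6 nmi): east 21.6 sin 323° = -13.00, north 21.6 cos 323° = 17.25
Leg 2 (358°, 33.3 nmi): east 33.3 sin 358° = -1.16, north 33.3 cos 358° = 33.28
Current position: (-14.16, 50.53). Target: (2.6, 4.0). Remaining: Δeast = 16.76, Δnorth = -46.53.
Bearing = atan2(16.76, -46.53) mod 360° = 160.19°; distance = √((16.76)² + (-46.53)²) = 49.457 nmi.

160°, 49.5 nmi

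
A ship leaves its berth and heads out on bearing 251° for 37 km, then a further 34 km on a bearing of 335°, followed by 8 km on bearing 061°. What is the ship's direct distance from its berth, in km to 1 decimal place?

Leg 1 (251°, 37 km): east 37 sin 251° = -34.98, north 37 cos 251° = -12.05
Leg 2 (335°, 34 km): east 34 sin 335° = -14.37, north 34 cos 335° = 30.81
Leg 3 (061°, 8 km): east 8 sin 61° = 7.00, north 8 cos 61° = 3.88
Net: -42.36 east, 22.65 north. Distance = √((-42.36)² + (22.65)²) = 48.031 km.

48.0 km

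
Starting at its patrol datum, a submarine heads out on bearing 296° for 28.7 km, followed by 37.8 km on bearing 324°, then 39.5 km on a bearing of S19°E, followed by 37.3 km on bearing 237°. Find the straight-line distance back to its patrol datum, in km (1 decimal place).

68.0 km

Leg 1 (296°, 28.7 km): east 28.7 sin 296° = -25.80, north 28.7 cos 296° = 12.58
Leg 2 (324°, 37.8 km): east 37.8 sin 324° = -22.22, north 37.8 cos 324° = 30.58
Leg 3 (S19°E, 39.5 km): east 39.5 sin 161° = 12.86, north 39.5 cos 161° = -37.35
Leg 4 (237°, 37.3 km): east 37.3 sin 237° = -31.28, north 37.3 cos 237° = -20.32
Net: -66.44 east, -14.50 north. Distance = √((-66.44)² + (-14.50)²) = 68.000 km.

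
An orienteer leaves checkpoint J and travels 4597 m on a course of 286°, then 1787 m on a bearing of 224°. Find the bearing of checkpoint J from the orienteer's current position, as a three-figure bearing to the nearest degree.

Leg 1 (286°, 4597 m): east 4597 sin 286° = -4418.92, north 4597 cos 286° = 1267.10
Leg 2 (224°, 1787 m): east 1787 sin 224° = -1241.35, north 1787 cos 224° = -1285.46
Net displacement: -5660.27 east, -18.36 north. Direction back to start is (5660.27, 18.36): bearing = atan2(5660.27, 18.36) mod 360° = 89.81° ≈ 090°.

090°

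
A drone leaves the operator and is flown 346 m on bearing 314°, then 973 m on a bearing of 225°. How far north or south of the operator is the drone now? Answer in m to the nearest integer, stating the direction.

Leg 1 (314°, 346 m): east 346 sin 314° = -248.89, north 346 cos 314° = 240.35
Leg 2 (225°, 973 m): east 973 sin 225° = -688.01, north 973 cos 225° = -688.01
Net north component: -447.66 m.

448 m south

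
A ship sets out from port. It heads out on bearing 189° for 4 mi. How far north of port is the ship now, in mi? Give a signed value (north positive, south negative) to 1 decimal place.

Leg 1 (189°, 4 mi): east 4 sin 189° = -0.63, north 4 cos 189° = -3.95
Net north component: -3.95 mi.

-4.0 mi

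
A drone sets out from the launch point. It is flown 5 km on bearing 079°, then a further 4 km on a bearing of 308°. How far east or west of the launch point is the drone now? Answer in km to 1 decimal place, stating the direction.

1.8 km east

Leg 1 (079°, 5 km): east 5 sin 79° = 4.91, north 5 cos 79° = 0.95
Leg 2 (308°, 4 km): east 4 sin 308° = -3.15, north 4 cos 308° = 2.46
Net east component: 1.76 km.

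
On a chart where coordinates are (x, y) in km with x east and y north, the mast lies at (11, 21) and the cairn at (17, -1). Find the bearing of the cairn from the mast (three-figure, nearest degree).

Δeast = 17 − 11 = 6.00; Δnorth = -1 − 21 = -22.00.
Bearing = atan2(Δeast, Δnorth) mod 360° = 164.74° ≈ 165°.

165°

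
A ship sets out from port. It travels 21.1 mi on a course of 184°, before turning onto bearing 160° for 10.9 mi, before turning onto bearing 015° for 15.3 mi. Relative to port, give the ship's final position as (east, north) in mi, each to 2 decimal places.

(6.22, -16.51)

Leg 1 (184°, 21.1 mi): east 21.1 sin 184° = -1.47, north 21.1 cos 184° = -21.05
Leg 2 (160°, 10.9 mi): east 10.9 sin 160° = 3.73, north 10.9 cos 160° = -10.24
Leg 3 (015°, 15.3 mi): east 15.3 sin 15° = 3.96, north 15.3 cos 15° = 14.78
Summing: 6.22 mi east, -16.51 mi north → (6.22, -16.51).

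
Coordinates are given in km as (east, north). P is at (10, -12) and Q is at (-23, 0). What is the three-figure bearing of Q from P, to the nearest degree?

290°

Δeast = -23 − 10 = -33.00; Δnorth = 0 − -12 = 12.00.
Bearing = atan2(Δeast, Δnorth) mod 360° = 289.98° ≈ 290°.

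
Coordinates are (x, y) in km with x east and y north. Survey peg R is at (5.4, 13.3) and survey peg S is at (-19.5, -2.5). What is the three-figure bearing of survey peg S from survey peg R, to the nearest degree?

Δeast = -19.5 − 5.4 = -24.90; Δnorth = -2.5 − 13.3 = -15.80.
Bearing = atan2(Δeast, Δnorth) mod 360° = 237.60° ≈ 238°.

238°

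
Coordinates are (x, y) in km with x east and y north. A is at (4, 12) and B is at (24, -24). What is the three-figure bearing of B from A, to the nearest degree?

Δeast = 24 − 4 = 20.00; Δnorth = -24 − 12 = -36.00.
Bearing = atan2(Δeast, Δnorth) mod 360° = 150.95° ≈ 151°.

151°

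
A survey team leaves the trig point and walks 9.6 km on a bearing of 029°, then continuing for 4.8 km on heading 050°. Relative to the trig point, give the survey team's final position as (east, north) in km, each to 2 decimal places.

Leg 1 (029°, 9.6 km): east 9.6 sin 29° = 4.65, north 9.6 cos 29° = 8.40
Leg 2 (050°, 4.8 km): east 4.8 sin 50° = 3.68, north 4.8 cos 50° = 3.09
Summing: 8.33 km east, 11.48 km north → (8.33, 11.48).

(8.33, 11.48)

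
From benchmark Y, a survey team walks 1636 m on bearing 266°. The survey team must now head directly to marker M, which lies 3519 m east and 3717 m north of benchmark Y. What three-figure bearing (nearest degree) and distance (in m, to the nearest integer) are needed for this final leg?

Leg 1 (266°, 1636 m): east 1636 sin 266° = -1632.01, north 1636 cos 266° = -114.12
Current position: (-1632.01, -114.12). Target: (3519, 3717). Remaining: Δeast = 5151.01, Δnorth = 3831.12.
Bearing = atan2(5151.01, 3831.12) mod 360° = 53.36°; distance = √((5151.01)² + (3831.12)²) = 6419.536 m.

053°, 6420 m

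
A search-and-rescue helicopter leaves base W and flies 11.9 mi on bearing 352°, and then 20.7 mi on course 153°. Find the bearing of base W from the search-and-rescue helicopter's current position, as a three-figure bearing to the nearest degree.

311°

Leg 1 (352°, 11.9 mi): east 11.9 sin 352° = -1.66, north 11.9 cos 352° = 11.78
Leg 2 (153°, 20.7 mi): east 20.7 sin 153° = 9.40, north 20.7 cos 153° = -18.44
Net displacement: 7.74 east, -6.66 north. Direction back to start is (-7.74, 6.66): bearing = atan2(-7.74, 6.66) mod 360° = 310.70° ≈ 311°.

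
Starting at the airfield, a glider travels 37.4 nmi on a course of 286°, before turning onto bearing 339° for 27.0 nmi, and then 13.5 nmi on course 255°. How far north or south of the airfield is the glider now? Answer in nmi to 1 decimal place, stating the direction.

32.0 nmi north

Leg 1 (286°, 37.4 nmi): east 37.4 sin 286° = -35.95, north 37.4 cos 286° = 10.31
Leg 2 (339°, 27.0 nmi): east 27.0 sin 339° = -9.68, north 27.0 cos 339° = 25.21
Leg 3 (255°, 13.5 nmi): east 13.5 sin 255° = -13.04, north 13.5 cos 255° = -3.49
Net north component: 32.02 nmi.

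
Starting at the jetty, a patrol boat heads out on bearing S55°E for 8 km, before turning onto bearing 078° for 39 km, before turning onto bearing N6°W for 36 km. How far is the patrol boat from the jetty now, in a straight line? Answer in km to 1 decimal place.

56.8 km

Leg 1 (S55°E, 8 km): east 8 sin 125° = 6.55, north 8 cos 125° = -4.59
Leg 2 (078°, 39 km): east 39 sin 78° = 38.15, north 39 cos 78° = 8.11
Leg 3 (N6°W, 36 km): east 36 sin 354° = -3.76, north 36 cos 354° = 35.80
Net: 40.94 east, 39.32 north. Distance = √((40.94)² + (39.32)²) = 56.764 km.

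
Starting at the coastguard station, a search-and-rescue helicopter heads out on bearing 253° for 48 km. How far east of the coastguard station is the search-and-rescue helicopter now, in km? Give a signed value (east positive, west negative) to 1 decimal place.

Leg 1 (253°, 48 km): east 48 sin 253° = -45.90, north 48 cos 253° = -14.03
Net east component: -45.90 km.

-45.9 km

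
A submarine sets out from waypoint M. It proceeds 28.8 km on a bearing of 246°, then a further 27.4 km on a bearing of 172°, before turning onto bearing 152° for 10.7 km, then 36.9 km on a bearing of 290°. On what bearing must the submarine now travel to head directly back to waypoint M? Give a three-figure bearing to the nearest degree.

056°

Leg 1 (246°, 28.8 km): east 28.8 sin 246° = -26.31, north 28.8 cos 246° = -11.71
Leg 2 (172°, 27.4 km): east 27.4 sin 172° = 3.81, north 27.4 cos 172° = -27.13
Leg 3 (152°, 10.7 km): east 10.7 sin 152° = 5.02, north 10.7 cos 152° = -9.45
Leg 4 (290°, 36.9 km): east 36.9 sin 290° = -34.67, north 36.9 cos 290° = 12.62
Net displacement: -52.15 east, -35.67 north. Direction back to start is (52.15, 35.67): bearing = atan2(52.15, 35.67) mod 360° = 55.62° ≈ 056°.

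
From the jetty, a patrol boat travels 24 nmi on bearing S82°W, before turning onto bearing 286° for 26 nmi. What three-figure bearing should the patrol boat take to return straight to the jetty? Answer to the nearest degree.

094°

Leg 1 (S82°W, 24 nmi): east 24 sin 262° = -23.77, north 24 cos 262° = -3.34
Leg 2 (286°, 26 nmi): east 26 sin 286° = -24.99, north 26 cos 286° = 7.17
Net displacement: -48.76 east, 3.83 north. Direction back to start is (48.76, -3.83): bearing = atan2(48.76, -3.83) mod 360° = 94.49° ≈ 094°.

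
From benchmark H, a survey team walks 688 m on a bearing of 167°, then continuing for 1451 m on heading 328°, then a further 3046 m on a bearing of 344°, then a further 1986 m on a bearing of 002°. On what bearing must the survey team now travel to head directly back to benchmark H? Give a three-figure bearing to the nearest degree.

Leg 1 (167°, 688 m): east 688 sin 167° = 154.77, north 688 cos 167° = -670.37
Leg 2 (328°, 1451 m): east 1451 sin 328° = -768.91, north 1451 cos 328° = 1230.52
Leg 3 (344°, 3046 m): east 3046 sin 344° = -839.59, north 3046 cos 344° = 2928.00
Leg 4 (002°, 1986 m): east 1986 sin 2° = 69.31, north 1986 cos 2° = 1984.79
Net displacement: -1384.43 east, 5472.94 north. Direction back to start is (1384.43, -5472.94): bearing = atan2(1384.43, -5472.94) mod 360° = 165.80° ≈ 166°.

166°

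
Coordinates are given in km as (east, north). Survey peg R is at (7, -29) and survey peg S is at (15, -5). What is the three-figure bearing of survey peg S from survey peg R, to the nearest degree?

018°

Δeast = 15 − 7 = 8.00; Δnorth = -5 − -29 = 24.00.
Bearing = atan2(Δeast, Δnorth) mod 360° = 18.43° ≈ 018°.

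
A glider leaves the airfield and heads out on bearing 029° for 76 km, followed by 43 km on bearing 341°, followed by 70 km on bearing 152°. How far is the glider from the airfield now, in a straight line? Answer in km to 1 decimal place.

Leg 1 (029°, 76 km): east 76 sin 29° = 36.85, north 76 cos 29° = 66.47
Leg 2 (341°, 43 km): east 43 sin 341° = -14.00, north 43 cos 341° = 40.66
Leg 3 (152°, 70 km): east 70 sin 152° = 32.86, north 70 cos 152° = -61.81
Net: 55.71 east, 45.32 north. Distance = √((55.71)² + (45.32)²) = 71.816 km.

71.8 km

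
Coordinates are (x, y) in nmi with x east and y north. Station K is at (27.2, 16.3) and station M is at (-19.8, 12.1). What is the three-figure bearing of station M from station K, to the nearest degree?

Δeast = -19.8 − 27.2 = -47.00; Δnorth = 12.1 − 16.3 = -4.20.
Bearing = atan2(Δeast, Δnorth) mod 360° = 264.89° ≈ 265°.

265°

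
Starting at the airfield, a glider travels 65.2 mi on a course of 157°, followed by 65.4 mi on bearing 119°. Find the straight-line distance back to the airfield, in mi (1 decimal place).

Leg 1 (157°, 65.2 mi): east 65.2 sin 157° = 25.48, north 65.2 cos 157° = -60.02
Leg 2 (119°, 65.4 mi): east 65.4 sin 119° = 57.20, north 65.4 cos 119° = -31.71
Net: 82.68 east, -91.72 north. Distance = √((82.68)² + (-91.72)²) = 123.485 mi.

123.5 mi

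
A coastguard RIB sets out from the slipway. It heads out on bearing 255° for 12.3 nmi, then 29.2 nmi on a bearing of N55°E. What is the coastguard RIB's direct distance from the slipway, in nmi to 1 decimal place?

18.1 nmi

Leg 1 (255°, 12.3 nmi): east 12.3 sin 255° = -11.88, north 12.3 cos 255° = -3.18
Leg 2 (N55°E, 29.2 nmi): east 29.2 sin 55° = 23.92, north 29.2 cos 55° = 16.75
Net: 12.04 east, 13.56 north. Distance = √((12.04)² + (13.56)²) = 18.136 nmi.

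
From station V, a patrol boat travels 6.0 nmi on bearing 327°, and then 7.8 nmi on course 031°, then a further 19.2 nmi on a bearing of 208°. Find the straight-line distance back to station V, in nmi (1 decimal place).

Leg 1 (327°, 6.0 nmi): east 6.0 sin 327° = -3.27, north 6.0 cos 327° = 5.03
Leg 2 (031°, 7.8 nmi): east 7.8 sin 31° = 4.02, north 7.8 cos 31° = 6.69
Leg 3 (208°, 19.2 nmi): east 19.2 sin 208° = -9.01, north 19.2 cos 208° = -16.95
Net: -8.26 east, -5.23 north. Distance = √((-8.26)² + (-5.23)²) = 9.783 nmi.

9.8 nmi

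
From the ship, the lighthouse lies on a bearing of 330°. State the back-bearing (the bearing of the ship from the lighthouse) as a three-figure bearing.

150°

Back-bearing = 330° − 180° = 150°.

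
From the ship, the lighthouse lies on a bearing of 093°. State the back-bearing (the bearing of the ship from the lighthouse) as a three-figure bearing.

Back-bearing = 093° + 180° = 273°.

273°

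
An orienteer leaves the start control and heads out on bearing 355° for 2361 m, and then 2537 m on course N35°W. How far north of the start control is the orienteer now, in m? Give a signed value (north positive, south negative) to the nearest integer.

Leg 1 (355°, 2361 m): east 2361 sin 355° = -205.77, north 2361 cos 355° = 2352.02
Leg 2 (N35°W, 2537 m): east 2537 sin 325° = -1455.16, north 2537 cos 325° = 2078.19
Net north component: 4430.20 m.

4430 m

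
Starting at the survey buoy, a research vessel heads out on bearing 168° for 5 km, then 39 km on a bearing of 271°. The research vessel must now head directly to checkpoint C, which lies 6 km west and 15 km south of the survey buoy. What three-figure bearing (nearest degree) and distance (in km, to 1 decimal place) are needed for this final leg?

Leg 1 (168°, 5 km): east 5 sin 168° = 1.04, north 5 cos 168° = -4.89
Leg 2 (271°, 39 km): east 39 sin 271° = -38.99, north 39 cos 271° = 0.68
Current position: (-37.95, -4.21). Target: (-6, -15). Remaining: Δeast = 31.95, Δnorth = -10.79.
Bearing = atan2(31.95, -10.79) mod 360° = 108.66°; distance = √((31.95)² + (-10.79)²) = 33.727 km.

109°, 33.7 km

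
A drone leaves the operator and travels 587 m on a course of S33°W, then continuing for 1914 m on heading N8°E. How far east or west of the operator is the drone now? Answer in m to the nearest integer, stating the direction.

53 m west

Leg 1 (S33°W, 587 m): east 587 sin 213° = -319.70, north 587 cos 213° = -492.30
Leg 2 (N8°E, 1914 m): east 1914 sin 8° = 266.38, north 1914 cos 8° = 1895.37
Net east component: -53.33 m.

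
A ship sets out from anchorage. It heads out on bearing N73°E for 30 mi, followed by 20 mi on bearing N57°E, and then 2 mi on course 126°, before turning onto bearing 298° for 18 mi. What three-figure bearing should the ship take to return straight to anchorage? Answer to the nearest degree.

229°

Leg 1 (N73°E, 30 mi): east 30 sin 73° = 28.69, north 30 cos 73° = 8.77
Leg 2 (N57°E, 20 mi): east 20 sin 57° = 16.77, north 20 cos 57° = 10.89
Leg 3 (126°, 2 mi): east 2 sin 126° = 1.62, north 2 cos 126° = -1.18
Leg 4 (298°, 18 mi): east 18 sin 298° = -15.89, north 18 cos 298° = 8.45
Net displacement: 31.19 east, 26.94 north. Direction back to start is (-31.19, -26.94): bearing = atan2(-31.19, -26.94) mod 360° = 229.18° ≈ 229°.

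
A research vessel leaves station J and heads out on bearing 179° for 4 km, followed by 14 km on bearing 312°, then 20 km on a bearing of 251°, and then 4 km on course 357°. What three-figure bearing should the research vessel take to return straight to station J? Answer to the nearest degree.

Leg 1 (179°, 4 km): east 4 sin 179° = 0.07, north 4 cos 179° = -4.00
Leg 2 (312°, 14 km): east 14 sin 312° = -10.40, north 14 cos 312° = 9.37
Leg 3 (251°, 20 km): east 20 sin 251° = -18.91, north 20 cos 251° = -6.51
Leg 4 (357°, 4 km): east 4 sin 357° = -0.21, north 4 cos 357° = 3.99
Net displacement: -29.45 east, 2.85 north. Direction back to start is (29.45, -2.85): bearing = atan2(29.45, -2.85) mod 360° = 95.53° ≈ 096°.

096°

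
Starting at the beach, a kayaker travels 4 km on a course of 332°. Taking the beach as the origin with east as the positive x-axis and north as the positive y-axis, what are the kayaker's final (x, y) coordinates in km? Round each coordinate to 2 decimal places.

(-1.88, 3.53)

Leg 1 (332°, 4 km): east 4 sin 332° = -1.88, north 4 cos 332° = 3.53
Summing: -1.88 km east, 3.53 km north → (-1.88, 3.53).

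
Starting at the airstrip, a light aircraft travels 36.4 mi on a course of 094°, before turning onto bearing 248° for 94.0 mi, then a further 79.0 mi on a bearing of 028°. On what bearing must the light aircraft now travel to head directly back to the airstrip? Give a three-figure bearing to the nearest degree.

157°

Leg 1 (094°, 36.4 mi): east 36.4 sin 94° = 36.31, north 36.4 cos 94° = -2.54
Leg 2 (248°, 94.0 mi): east 94.0 sin 248° = -87.16, north 94.0 cos 248° = -35.21
Leg 3 (028°, 79.0 mi): east 79.0 sin 28° = 37.09, north 79.0 cos 28° = 69.75
Net displacement: -13.76 east, 32.00 north. Direction back to start is (13.76, -32.00): bearing = atan2(13.76, -32.00) mod 360° = 156.74° ≈ 157°.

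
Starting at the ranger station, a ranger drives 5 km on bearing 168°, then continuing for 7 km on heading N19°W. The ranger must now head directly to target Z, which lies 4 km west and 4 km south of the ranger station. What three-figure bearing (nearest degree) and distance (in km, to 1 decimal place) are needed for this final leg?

Leg 1 (168°, 5 km): east 5 sin 168° = 1.04, north 5 cos 168° = -4.89
Leg 2 (N19°W, 7 km): east 7 sin 341° = -2.28, north 7 cos 341° = 6.62
Current position: (-1.24, 1.73). Target: (-4, -4). Remaining: Δeast = -2.76, Δnorth = -5.73.
Bearing = atan2(-2.76, -5.73) mod 360° = 205.73°; distance = √((-2.76)² + (-5.73)²) = 6.358 km.

206°, 6.4 km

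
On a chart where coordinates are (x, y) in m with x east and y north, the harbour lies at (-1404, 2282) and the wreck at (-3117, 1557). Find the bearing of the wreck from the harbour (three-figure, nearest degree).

Δeast = -3117 − -1404 = -1713.00; Δnorth = 1557 − 2282 = -725.00.
Bearing = atan2(Δeast, Δnorth) mod 360° = 247.06° ≈ 247°.

247°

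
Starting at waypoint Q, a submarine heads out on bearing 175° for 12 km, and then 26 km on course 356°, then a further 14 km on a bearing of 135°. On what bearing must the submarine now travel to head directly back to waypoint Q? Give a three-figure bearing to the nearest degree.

246°

Leg 1 (175°, 12 km): east 12 sin 175° = 1.05, north 12 cos 175° = -11.95
Leg 2 (356°, 26 km): east 26 sin 356° = -1.81, north 26 cos 356° = 25.94
Leg 3 (135°, 14 km): east 14 sin 135° = 9.90, north 14 cos 135° = -9.90
Net displacement: 9.13 east, 4.08 north. Direction back to start is (-9.13, -4.08): bearing = atan2(-9.13, -4.08) mod 360° = 245.91° ≈ 246°.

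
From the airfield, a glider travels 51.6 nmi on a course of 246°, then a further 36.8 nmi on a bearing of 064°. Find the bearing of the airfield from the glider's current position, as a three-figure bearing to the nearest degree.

Leg 1 (246°, 51.6 nmi): east 51.6 sin 246° = -47.14, north 51.6 cos 246° = -20.99
Leg 2 (064°, 36.8 nmi): east 36.8 sin 64° = 33.08, north 36.8 cos 64° = 16.13
Net displacement: -14.06 east, -4.86 north. Direction back to start is (14.06, 4.86): bearing = atan2(14.06, 4.86) mod 360° = 70.95° ≈ 071°.

071°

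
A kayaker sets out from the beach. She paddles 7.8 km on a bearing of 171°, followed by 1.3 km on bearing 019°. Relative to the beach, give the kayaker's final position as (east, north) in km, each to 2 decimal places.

(1.64, -6.47)

Leg 1 (171°, 7.8 km): east 7.8 sin 171° = 1.22, north 7.8 cos 171° = -7.70
Leg 2 (019°, 1.3 km): east 1.3 sin 19° = 0.42, north 1.3 cos 19° = 1.23
Summing: 1.64 km east, -6.47 km north → (1.64, -6.47).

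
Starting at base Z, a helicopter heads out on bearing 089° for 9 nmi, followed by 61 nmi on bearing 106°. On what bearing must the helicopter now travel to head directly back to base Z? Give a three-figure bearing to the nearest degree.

Leg 1 (089°, 9 nmi): east 9 sin 89° = 9.00, north 9 cos 89° = 0.16
Leg 2 (106°, 61 nmi): east 61 sin 106° = 58.64, north 61 cos 106° = -16.81
Net displacement: 67.64 east, -16.66 north. Direction back to start is (-67.64, 16.66): bearing = atan2(-67.64, 16.66) mod 360° = 283.84° ≈ 284°.

284°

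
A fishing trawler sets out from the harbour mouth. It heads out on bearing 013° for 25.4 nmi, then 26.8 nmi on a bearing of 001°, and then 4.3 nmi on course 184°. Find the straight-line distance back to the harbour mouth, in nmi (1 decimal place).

Leg 1 (013°, 25.4 nmi): east 25.4 sin 13° = 5.71, north 25.4 cos 13° = 24.75
Leg 2 (001°, 26.8 nmi): east 26.8 sin 1° = 0.47, north 26.8 cos 1° = 26.80
Leg 3 (184°, 4.3 nmi): east 4.3 sin 184° = -0.30, north 4.3 cos 184° = -4.29
Net: 5.88 east, 47.26 north. Distance = √((5.88)² + (47.26)²) = 47.620 nmi.

47.6 nmi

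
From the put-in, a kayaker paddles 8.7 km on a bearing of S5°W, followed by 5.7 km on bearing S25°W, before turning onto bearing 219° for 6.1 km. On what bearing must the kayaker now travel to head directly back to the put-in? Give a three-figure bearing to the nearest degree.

Leg 1 (S5°W, 8.7 km): east 8.7 sin 185° = -0.76, north 8.7 cos 185° = -8.67
Leg 2 (S25°W, 5.7 km): east 5.7 sin 205° = -2.41, north 5.7 cos 205° = -5.17
Leg 3 (219°, 6.1 km): east 6.1 sin 219° = -3.84, north 6.1 cos 219° = -4.74
Net displacement: -7.01 east, -18.57 north. Direction back to start is (7.01, 18.57): bearing = atan2(7.01, 18.57) mod 360° = 20.67° ≈ 021°.

021°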